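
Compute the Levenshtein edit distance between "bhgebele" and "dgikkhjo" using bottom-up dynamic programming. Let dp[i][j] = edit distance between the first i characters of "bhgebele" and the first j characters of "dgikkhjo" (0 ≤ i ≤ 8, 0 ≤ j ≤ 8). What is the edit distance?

   ''  d  g  i  k  k  h  j  o
''  0  1  2  3  4  5  6  7  8
 b  1  1  2  3  4  5  6  7  8
 h  2  2  2  3  4  5  5  6  7
 g  3  3  2  3  4  5  6  6  7
 e  4  4  3  3  4  5  6  7  7
 b  5  5  4  4  4  5  6  7  8
 e  6  6  5  5  5  5  6  7  8
 l  7  7  6  6  6  6  6  7  8
 e  8  8  7  7  7  7  7  7  8

8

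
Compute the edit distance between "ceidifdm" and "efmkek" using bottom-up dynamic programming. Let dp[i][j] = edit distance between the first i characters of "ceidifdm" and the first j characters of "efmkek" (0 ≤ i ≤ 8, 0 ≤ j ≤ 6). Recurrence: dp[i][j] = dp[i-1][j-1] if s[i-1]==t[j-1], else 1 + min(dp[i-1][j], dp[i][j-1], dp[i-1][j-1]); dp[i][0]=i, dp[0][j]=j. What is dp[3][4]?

   ''  e  f  m  k  e  k
''  0  1  2  3  4  5  6
 c  1  1  2  3  4  5  6
 e  2  1  2  3  4  4  5
 i  3  2  2  3  4  5  5
 d  4  3  3  3  4  5  6
 i  5  4  4  4  4  5  6
 f  6  5  4  5  5  5  6
 d  7  6  5  5  6  6  6
 m  8  7  6  5  6  7  7

4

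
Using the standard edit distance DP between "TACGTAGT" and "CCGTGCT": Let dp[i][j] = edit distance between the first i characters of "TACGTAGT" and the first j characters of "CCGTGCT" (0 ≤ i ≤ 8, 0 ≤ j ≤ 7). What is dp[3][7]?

5

   ''  C  C  G  T  G  C  T
''  0  1  2  3  4  5  6  7
 T  1  1  2  3  3  4  5  6
 A  2  2  2  3  4  4  5  6
 C  3  2  2  3  4  5  4  5
 G  4  3  3  2  3  4  5  5
 T  5  4  4  3  2  3  4  5
 A  6  5  5  4  3  3  4  5
 G  7  6  6  5  4  3  4  5
 T  8  7  7  6  5  4  4  4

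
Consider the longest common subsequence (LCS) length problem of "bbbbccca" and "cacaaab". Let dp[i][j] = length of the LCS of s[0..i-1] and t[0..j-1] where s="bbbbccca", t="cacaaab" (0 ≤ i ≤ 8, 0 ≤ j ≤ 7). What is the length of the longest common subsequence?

   ''  c  a  c  a  a  a  b
''  0  0  0  0  0  0  0  0
 b  0  0  0  0  0  0  0  1
 b  0  0  0  0  0  0  0  1
 b  0  0  0  0  0  0  0  1
 b  0  0  0  0  0  0  0  1
 c  0  1  1  1  1  1  1  1
 c  0  1  1  2  2  2  2  2
 c  0  1  1  2  2  2  2  2
 a  0  1  2  2  3  3  3  3

3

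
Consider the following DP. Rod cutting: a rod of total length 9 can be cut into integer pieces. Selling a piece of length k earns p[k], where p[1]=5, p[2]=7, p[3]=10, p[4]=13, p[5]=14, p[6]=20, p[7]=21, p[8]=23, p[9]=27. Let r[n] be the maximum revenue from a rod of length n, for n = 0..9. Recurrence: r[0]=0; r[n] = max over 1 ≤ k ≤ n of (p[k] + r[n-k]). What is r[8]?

40

   n    0    1    2    3    4    5    6    7    8    9
r[n]    0    5   10   15   20   25   30   35   40   45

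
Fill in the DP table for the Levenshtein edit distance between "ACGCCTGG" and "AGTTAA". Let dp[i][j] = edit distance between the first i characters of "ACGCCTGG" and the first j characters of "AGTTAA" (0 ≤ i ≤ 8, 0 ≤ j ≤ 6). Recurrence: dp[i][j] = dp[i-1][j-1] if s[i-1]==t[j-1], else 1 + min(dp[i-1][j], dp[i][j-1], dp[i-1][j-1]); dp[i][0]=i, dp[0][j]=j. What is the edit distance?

5

   ''  A  G  T  T  A  A
''  0  1  2  3  4  5  6
 A  1  0  1  2  3  4  5
 C  2  1  1  2  3  4  5
 G  3  2  1  2  3  4  5
 C  4  3  2  2  3  4  5
 C  5  4  3  3  3  4  5
 T  6  5  4  3  3  4  5
 G  7  6  5  4  4  4  5
 G  8  7  6  5  5  5  5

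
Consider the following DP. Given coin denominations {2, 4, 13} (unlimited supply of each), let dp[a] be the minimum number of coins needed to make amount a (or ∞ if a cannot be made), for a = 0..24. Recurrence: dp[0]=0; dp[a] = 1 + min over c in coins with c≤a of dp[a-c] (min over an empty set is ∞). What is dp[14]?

 a  0  1  2  3  4  5  6  7  8  9 10 11 12 13 14 15 16 17 18 19 20 21 22 23 24
dp  0  -  1  -  1  -  2  -  2  -  3  -  3  1  4  2  4  2  5  3  5  3  6  4  6
(- denotes ∞ / unreachable)

4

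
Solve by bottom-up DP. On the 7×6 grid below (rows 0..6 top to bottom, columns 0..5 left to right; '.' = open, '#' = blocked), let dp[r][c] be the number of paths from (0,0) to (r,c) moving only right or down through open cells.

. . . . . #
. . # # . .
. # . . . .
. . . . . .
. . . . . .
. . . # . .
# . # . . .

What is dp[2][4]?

r\c   0   1   2   3   4   5
  0   1   1   1   1   1   0
  1   1   2   0   0   1   1
  2   1   0   0   0   1   2
  3   1   1   1   1   2   4
  4   1   2   3   4   6  10
  5   1   3   6   0   6  16
  6   0   3   0   0   6  22

1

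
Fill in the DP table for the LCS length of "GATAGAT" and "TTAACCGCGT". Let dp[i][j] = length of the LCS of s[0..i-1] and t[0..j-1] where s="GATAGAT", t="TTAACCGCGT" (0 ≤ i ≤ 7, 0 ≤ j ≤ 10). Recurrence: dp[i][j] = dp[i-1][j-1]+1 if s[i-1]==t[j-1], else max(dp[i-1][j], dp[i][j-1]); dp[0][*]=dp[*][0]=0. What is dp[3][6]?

   ''  T  T  A  A  C  C  G  C  G  T
''  0  0  0  0  0  0  0  0  0  0  0
 G  0  0  0  0  0  0  0  1  1  1  1
 A  0  0  0  1  1  1  1  1  1  1  1
 T  0  1  1  1  1  1  1  1  1  1  2
 A  0  1  1  2  2  2  2  2  2  2  2
 G  0  1  1  2  2  2  2  3  3  3  3
 A  0  1  1  2  3  3  3  3  3  3  3
 T  0  1  2  2  3  3  3  3  3  3  4

1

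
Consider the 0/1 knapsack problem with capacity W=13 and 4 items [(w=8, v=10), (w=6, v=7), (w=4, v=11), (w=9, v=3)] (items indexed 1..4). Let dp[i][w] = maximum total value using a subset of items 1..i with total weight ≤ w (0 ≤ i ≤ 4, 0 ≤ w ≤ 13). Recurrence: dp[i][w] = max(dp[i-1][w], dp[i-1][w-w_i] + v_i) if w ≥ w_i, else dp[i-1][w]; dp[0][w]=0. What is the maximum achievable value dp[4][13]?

i\w   0   1   2   3   4   5   6   7   8   9  10  11  12  13
  0   0   0   0   0   0   0   0   0   0   0   0   0   0   0
  1   0   0   0   0   0   0   0   0  10  10  10  10  10  10
  2   0   0   0   0   0   0   7   7  10  10  10  10  10  10
  3   0   0   0   0  11  11  11  11  11  11  18  18  21  21
  4   0   0   0   0  11  11  11  11  11  11  18  18  21  21

21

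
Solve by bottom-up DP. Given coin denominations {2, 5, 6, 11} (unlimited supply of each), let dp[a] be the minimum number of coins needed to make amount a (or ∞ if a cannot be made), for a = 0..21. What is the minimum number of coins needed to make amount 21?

3

 a  0  1  2  3  4  5  6  7  8  9 10 11 12 13 14 15 16 17 18 19 20 21
dp  0  -  1  -  2  1  1  2  2  3  2  1  2  2  3  3  2  2  3  3  4  3
(- denotes ∞ / unreachable)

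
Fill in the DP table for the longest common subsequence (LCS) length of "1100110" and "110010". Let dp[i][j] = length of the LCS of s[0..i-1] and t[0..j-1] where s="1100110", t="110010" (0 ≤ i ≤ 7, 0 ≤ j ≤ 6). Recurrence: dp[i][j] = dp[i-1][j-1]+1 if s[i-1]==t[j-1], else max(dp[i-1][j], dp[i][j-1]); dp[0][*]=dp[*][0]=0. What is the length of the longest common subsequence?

   ''  1  1  0  0  1  0
''  0  0  0  0  0  0  0
 1  0  1  1  1  1  1  1
 1  0  1  2  2  2  2  2
 0  0  1  2  3  3  3  3
 0  0  1  2  3  4  4  4
 1  0  1  2  3  4  5  5
 1  0  1  2  3  4  5  5
 0  0  1  2  3  4  5  6

6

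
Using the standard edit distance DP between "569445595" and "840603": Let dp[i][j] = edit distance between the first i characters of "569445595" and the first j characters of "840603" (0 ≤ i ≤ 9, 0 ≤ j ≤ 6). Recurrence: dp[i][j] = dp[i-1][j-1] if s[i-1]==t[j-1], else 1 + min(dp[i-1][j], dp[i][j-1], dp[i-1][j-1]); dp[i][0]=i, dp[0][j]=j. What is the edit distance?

   ''  8  4  0  6  0  3
''  0  1  2  3  4  5  6
 5  1  1  2  3  4  5  6
 6  2  2  2  3  3  4  5
 9  3  3  3  3  4  4  5
 4  4  4  3  4  4  5  5
 4  5  5  4  4  5  5  6
 5  6  6  5  5  5  6  6
 5  7  7  6  6  6  6  7
 9  8  8  7  7  7  7  7
 5  9  9  8  8  8  8  8

8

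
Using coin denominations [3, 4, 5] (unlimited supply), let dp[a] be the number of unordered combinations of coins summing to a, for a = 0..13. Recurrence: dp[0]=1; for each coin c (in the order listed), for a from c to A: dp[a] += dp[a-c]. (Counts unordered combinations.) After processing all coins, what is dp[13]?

3

after  coin     0     1     2     3     4     5     6     7     8     9    10    11    12    13
          3     1     0     0     1     0     0     1     0     0     1     0     0     1     0
          4     1     0     0     1     1     0     1     1     1     1     1     1     2     1
          5     1     0     0     1     1     1     1     1     2     2     2     2     3     3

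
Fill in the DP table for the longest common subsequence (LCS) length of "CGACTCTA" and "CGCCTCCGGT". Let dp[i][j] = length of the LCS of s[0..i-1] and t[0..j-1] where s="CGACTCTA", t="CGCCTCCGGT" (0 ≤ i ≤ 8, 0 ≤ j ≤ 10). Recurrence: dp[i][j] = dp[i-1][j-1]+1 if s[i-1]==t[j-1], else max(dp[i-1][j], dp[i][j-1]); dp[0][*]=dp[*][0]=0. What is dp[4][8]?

   ''  C  G  C  C  T  C  C  G  G  T
''  0  0  0  0  0  0  0  0  0  0  0
 C  0  1  1  1  1  1  1  1  1  1  1
 G  0  1  2  2  2  2  2  2  2  2  2
 A  0  1  2  2  2  2  2  2  2  2  2
 C  0  1  2  3  3  3  3  3  3  3  3
 T  0  1  2  3  3  4  4  4  4  4  4
 C  0  1  2  3  4  4  5  5  5  5  5
 T  0  1  2  3  4  5  5  5  5  5  6
 A  0  1  2  3  4  5  5  5  5  5  6

3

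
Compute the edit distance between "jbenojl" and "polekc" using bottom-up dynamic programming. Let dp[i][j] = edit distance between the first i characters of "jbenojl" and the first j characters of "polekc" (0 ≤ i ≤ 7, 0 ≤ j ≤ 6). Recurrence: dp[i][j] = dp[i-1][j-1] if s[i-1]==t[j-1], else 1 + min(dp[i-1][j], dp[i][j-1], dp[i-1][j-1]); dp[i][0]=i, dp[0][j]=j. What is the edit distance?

7

   ''  p  o  l  e  k  c
''  0  1  2  3  4  5  6
 j  1  1  2  3  4  5  6
 b  2  2  2  3  4  5  6
 e  3  3  3  3  3  4  5
 n  4  4  4  4  4  4  5
 o  5  5  4  5  5  5  5
 j  6  6  5  5  6  6  6
 l  7  7  6  5  6  7  7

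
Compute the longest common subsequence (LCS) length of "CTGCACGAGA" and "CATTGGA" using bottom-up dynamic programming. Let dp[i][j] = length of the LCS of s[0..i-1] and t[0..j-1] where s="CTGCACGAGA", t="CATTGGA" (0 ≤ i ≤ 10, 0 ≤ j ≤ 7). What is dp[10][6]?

4

   ''  C  A  T  T  G  G  A
''  0  0  0  0  0  0  0  0
 C  0  1  1  1  1  1  1  1
 T  0  1  1  2  2  2  2  2
 G  0  1  1  2  2  3  3  3
 C  0  1  1  2  2  3  3  3
 A  0  1  2  2  2  3  3  4
 C  0  1  2  2  2  3  3  4
 G  0  1  2  2  2  3  4  4
 A  0  1  2  2  2  3  4  5
 G  0  1  2  2  2  3  4  5
 A  0  1  2  2  2  3  4  5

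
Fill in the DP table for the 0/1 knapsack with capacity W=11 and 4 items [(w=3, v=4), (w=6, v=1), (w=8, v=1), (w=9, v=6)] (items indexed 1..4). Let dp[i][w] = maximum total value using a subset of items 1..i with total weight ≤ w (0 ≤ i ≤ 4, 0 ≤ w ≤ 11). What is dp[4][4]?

4

i\w   0   1   2   3   4   5   6   7   8   9  10  11
  0   0   0   0   0   0   0   0   0   0   0   0   0
  1   0   0   0   4   4   4   4   4   4   4   4   4
  2   0   0   0   4   4   4   4   4   4   5   5   5
  3   0   0   0   4   4   4   4   4   4   5   5   5
  4   0   0   0   4   4   4   4   4   4   6   6   6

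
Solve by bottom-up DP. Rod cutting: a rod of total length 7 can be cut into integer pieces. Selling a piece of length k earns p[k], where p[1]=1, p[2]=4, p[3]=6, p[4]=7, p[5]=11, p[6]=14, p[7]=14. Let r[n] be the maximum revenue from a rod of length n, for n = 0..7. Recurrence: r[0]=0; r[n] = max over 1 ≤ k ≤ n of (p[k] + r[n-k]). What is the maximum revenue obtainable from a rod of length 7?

   n    0    1    2    3    4    5    6    7
r[n]    0    1    4    6    8   11   14   15

15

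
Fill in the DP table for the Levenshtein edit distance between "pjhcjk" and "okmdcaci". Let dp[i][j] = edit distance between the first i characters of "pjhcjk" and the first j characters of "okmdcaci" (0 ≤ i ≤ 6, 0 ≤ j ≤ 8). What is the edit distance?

   ''  o  k  m  d  c  a  c  i
''  0  1  2  3  4  5  6  7  8
 p  1  1  2  3  4  5  6  7  8
 j  2  2  2  3  4  5  6  7  8
 h  3  3  3  3  4  5  6  7  8
 c  4  4  4  4  4  4  5  6  7
 j  5  5  5  5  5  5  5  6  7
 k  6  6  5  6  6  6  6  6  7

7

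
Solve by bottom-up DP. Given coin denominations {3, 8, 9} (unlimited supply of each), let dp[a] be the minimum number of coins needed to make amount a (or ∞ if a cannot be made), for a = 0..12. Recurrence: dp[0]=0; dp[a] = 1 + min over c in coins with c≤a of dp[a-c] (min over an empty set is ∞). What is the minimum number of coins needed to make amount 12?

 a  0  1  2  3  4  5  6  7  8  9 10 11 12
dp  0  -  -  1  -  -  2  -  1  1  -  2  2
(- denotes ∞ / unreachable)

2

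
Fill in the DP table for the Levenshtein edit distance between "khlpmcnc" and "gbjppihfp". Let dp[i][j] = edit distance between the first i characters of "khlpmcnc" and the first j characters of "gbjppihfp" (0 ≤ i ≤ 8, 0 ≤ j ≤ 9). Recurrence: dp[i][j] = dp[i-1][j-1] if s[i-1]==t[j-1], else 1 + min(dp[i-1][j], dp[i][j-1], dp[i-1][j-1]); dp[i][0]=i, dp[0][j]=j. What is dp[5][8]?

   ''  g  b  j  p  p  i  h  f  p
''  0  1  2  3  4  5  6  7  8  9
 k  1  1  2  3  4  5  6  7  8  9
 h  2  2  2  3  4  5  6  6  7  8
 l  3  3  3  3  4  5  6  7  7  8
 p  4  4  4  4  3  4  5  6  7  7
 m  5  5  5  5  4  4  5  6  7  8
 c  6  6  6  6  5  5  5  6  7  8
 n  7  7  7  7  6  6  6  6  7  8
 c  8  8  8  8  7  7  7  7  7  8

7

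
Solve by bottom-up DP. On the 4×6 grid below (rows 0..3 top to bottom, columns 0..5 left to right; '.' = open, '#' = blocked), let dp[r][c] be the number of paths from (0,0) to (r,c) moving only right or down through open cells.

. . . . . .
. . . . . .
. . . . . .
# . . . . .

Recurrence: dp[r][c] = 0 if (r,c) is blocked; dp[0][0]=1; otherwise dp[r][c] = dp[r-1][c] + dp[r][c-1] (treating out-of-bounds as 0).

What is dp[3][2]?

r\c   0   1   2   3   4   5
  0   1   1   1   1   1   1
  1   1   2   3   4   5   6
  2   1   3   6  10  15  21
  3   0   3   9  19  34  55

9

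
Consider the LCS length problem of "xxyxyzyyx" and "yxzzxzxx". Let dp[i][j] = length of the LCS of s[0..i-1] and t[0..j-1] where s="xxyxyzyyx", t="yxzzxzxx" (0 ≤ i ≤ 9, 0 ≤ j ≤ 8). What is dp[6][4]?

3

   ''  y  x  z  z  x  z  x  x
''  0  0  0  0  0  0  0  0  0
 x  0  0  1  1  1  1  1  1  1
 x  0  0  1  1  1  2  2  2  2
 y  0  1  1  1  1  2  2  2  2
 x  0  1  2  2  2  2  2  3  3
 y  0  1  2  2  2  2  2  3  3
 z  0  1  2  3  3  3  3  3  3
 y  0  1  2  3  3  3  3  3  3
 y  0  1  2  3  3  3  3  3  3
 x  0  1  2  3  3  4  4  4  4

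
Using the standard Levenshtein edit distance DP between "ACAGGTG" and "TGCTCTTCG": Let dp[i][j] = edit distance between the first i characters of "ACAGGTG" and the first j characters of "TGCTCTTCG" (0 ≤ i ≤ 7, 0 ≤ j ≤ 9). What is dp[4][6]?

   ''  T  G  C  T  C  T  T  C  G
''  0  1  2  3  4  5  6  7  8  9
 A  1  1  2  3  4  5  6  7  8  9
 C  2  2  2  2  3  4  5  6  7  8
 A  3  3  3  3  3  4  5  6  7  8
 G  4  4  3  4  4  4  5  6  7  7
 G  5  5  4  4  5  5  5  6  7  7
 T  6  5  5  5  4  5  5  5  6  7
 G  7  6  5  6  5  5  6  6  6  6

5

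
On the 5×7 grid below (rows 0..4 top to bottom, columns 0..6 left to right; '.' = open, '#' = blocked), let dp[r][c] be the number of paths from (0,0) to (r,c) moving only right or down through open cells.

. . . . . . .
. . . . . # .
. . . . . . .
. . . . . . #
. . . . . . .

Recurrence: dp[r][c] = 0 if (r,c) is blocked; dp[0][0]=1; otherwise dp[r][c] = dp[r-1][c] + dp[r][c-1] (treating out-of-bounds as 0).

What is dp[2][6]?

r\c   0   1   2   3   4   5   6
  0   1   1   1   1   1   1   1
  1   1   2   3   4   5   0   1
  2   1   3   6  10  15  15  16
  3   1   4  10  20  35  50   0
  4   1   5  15  35  70 120 120

16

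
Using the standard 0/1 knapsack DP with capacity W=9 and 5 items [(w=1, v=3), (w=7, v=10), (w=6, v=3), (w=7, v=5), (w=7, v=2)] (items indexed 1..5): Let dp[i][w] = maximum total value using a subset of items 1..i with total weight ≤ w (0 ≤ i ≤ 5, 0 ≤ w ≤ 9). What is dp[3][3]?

3

i\w   0   1   2   3   4   5   6   7   8   9
  0   0   0   0   0   0   0   0   0   0   0
  1   0   3   3   3   3   3   3   3   3   3
  2   0   3   3   3   3   3   3  10  13  13
  3   0   3   3   3   3   3   3  10  13  13
  4   0   3   3   3   3   3   3  10  13  13
  5   0   3   3   3   3   3   3  10  13  13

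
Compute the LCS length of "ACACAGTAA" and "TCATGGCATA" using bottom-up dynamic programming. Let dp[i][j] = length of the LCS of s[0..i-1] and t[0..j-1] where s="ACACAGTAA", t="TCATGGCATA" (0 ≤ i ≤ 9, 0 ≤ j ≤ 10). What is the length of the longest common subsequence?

   ''  T  C  A  T  G  G  C  A  T  A
''  0  0  0  0  0  0  0  0  0  0  0
 A  0  0  0  1  1  1  1  1  1  1  1
 C  0  0  1  1  1  1  1  2  2  2  2
 A  0  0  1  2  2  2  2  2  3  3  3
 C  0  0  1  2  2  2  2  3  3  3  3
 A  0  0  1  2  2  2  2  3  4  4  4
 G  0  0  1  2  2  3  3  3  4  4  4
 T  0  1  1  2  3  3  3  3  4  5  5
 A  0  1  1  2  3  3  3  3  4  5  6
 A  0  1  1  2  3  3  3  3  4  5  6

6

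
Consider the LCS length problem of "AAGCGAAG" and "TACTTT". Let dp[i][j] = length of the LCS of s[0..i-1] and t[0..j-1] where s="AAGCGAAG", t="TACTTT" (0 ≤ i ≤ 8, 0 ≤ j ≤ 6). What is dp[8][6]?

2

   ''  T  A  C  T  T  T
''  0  0  0  0  0  0  0
 A  0  0  1  1  1  1  1
 A  0  0  1  1  1  1  1
 G  0  0  1  1  1  1  1
 C  0  0  1  2  2  2  2
 G  0  0  1  2  2  2  2
 A  0  0  1  2  2  2  2
 A  0  0  1  2  2  2  2
 G  0  0  1  2  2  2  2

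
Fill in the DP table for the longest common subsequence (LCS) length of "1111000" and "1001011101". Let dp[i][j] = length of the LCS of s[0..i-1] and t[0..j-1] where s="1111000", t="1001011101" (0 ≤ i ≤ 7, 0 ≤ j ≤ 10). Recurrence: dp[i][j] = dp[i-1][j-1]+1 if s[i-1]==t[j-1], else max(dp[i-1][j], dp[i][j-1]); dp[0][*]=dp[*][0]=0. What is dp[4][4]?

   ''  1  0  0  1  0  1  1  1  0  1
''  0  0  0  0  0  0  0  0  0  0  0
 1  0  1  1  1  1  1  1  1  1  1  1
 1  0  1  1  1  2  2  2  2  2  2  2
 1  0  1  1  1  2  2  3  3  3  3  3
 1  0  1  1  1  2  2  3  4  4  4  4
 0  0  1  2  2  2  3  3  4  4  5  5
 0  0  1  2  3  3  3  3  4  4  5  5
 0  0  1  2  3  3  4  4  4  4  5  5

2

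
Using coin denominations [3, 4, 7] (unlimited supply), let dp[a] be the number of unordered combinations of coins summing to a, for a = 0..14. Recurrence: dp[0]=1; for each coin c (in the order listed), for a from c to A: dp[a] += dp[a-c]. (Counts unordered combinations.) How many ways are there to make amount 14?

after  coin     0     1     2     3     4     5     6     7     8     9    10    11    12    13    14
          3     1     0     0     1     0     0     1     0     0     1     0     0     1     0     0
          4     1     0     0     1     1     0     1     1     1     1     1     1     2     1     1
          7     1     0     0     1     1     0     1     2     1     1     2     2     2     2     3

3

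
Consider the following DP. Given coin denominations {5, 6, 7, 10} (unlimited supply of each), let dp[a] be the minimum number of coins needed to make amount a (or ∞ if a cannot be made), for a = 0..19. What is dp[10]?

1

 a  0  1  2  3  4  5  6  7  8  9 10 11 12 13 14 15 16 17 18 19
dp  0  -  -  -  -  1  1  1  -  -  1  2  2  2  2  2  2  2  3  3
(- denotes ∞ / unreachable)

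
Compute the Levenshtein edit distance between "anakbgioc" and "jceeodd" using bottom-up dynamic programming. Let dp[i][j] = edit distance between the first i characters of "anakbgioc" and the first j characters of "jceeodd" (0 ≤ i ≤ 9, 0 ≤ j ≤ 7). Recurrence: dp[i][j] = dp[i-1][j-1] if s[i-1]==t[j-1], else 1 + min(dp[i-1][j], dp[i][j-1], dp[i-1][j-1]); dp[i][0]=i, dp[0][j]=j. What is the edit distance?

9

   ''  j  c  e  e  o  d  d
''  0  1  2  3  4  5  6  7
 a  1  1  2  3  4  5  6  7
 n  2  2  2  3  4  5  6  7
 a  3  3  3  3  4  5  6  7
 k  4  4  4  4  4  5  6  7
 b  5  5  5  5  5  5  6  7
 g  6  6  6  6  6  6  6  7
 i  7  7  7  7  7  7  7  7
 o  8  8  8  8  8  7  8  8
 c  9  9  8  9  9  8  8  9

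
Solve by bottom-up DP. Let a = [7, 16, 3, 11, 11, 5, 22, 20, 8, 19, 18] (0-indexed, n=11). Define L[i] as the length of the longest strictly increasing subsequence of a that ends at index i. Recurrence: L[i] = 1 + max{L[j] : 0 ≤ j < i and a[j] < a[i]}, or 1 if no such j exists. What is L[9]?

4

   i    0    1    2    3    4    5    6    7    8    9   10
a[i]    7   16    3   11   11    5   22   20    8   19   18
L[i]    1    2    1    2    2    2    3    3    3    4    4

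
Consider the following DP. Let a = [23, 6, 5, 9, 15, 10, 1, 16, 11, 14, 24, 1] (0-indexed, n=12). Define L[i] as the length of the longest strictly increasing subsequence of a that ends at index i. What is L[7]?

   i    0    1    2    3    4    5    6    7    8    9   10   11
a[i]   23    6    5    9   15   10    1   16   11   14   24    1
L[i]    1    1    1    2    3    3    1    4    4    5    6    1

4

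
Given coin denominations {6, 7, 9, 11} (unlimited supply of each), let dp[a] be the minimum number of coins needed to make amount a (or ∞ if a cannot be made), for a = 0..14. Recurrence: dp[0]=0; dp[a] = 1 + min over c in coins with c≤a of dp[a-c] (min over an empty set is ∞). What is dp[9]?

1

 a  0  1  2  3  4  5  6  7  8  9 10 11 12 13 14
dp  0  -  -  -  -  -  1  1  -  1  -  1  2  2  2
(- denotes ∞ / unreachable)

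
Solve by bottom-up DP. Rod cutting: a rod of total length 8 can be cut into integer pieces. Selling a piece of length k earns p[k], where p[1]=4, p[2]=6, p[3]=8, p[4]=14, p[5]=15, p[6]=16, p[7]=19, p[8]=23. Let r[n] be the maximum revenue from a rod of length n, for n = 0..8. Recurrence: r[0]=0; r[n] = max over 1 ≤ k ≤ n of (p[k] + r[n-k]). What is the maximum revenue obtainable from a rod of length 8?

32

   n    0    1    2    3    4    5    6    7    8
r[n]    0    4    8   12   16   20   24   28   32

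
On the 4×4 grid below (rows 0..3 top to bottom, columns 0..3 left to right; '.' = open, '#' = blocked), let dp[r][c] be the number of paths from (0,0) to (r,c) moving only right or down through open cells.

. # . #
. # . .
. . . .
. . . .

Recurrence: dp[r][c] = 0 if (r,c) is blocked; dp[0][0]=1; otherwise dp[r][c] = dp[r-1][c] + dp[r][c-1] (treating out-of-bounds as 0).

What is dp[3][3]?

r\c   0   1   2   3
  0   1   0   0   0
  1   1   0   0   0
  2   1   1   1   1
  3   1   2   3   4

4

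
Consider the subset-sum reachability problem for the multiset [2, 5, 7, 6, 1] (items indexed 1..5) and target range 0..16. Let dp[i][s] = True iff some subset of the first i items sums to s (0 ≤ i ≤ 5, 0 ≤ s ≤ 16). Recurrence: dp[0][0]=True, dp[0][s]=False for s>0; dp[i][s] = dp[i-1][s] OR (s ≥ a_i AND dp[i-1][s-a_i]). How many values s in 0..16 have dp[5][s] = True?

i\s   0   1   2   3   4   5   6   7   8   9  10  11  12  13  14  15  16
  0   T   F   F   F   F   F   F   F   F   F   F   F   F   F   F   F   F
  1   T   F   T   F   F   F   F   F   F   F   F   F   F   F   F   F   F
  2   T   F   T   F   F   T   F   T   F   F   F   F   F   F   F   F   F
  3   T   F   T   F   F   T   F   T   F   T   F   F   T   F   T   F   F
  4   T   F   T   F   F   T   T   T   T   T   F   T   T   T   T   T   F
  5   T   T   T   T   F   T   T   T   T   T   T   T   T   T   T   T   T

16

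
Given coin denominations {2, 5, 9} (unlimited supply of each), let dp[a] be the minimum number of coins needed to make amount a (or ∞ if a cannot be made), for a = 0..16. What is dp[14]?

2

 a  0  1  2  3  4  5  6  7  8  9 10 11 12 13 14 15 16
dp  0  -  1  -  2  1  3  2  4  1  2  2  3  3  2  3  3
(- denotes ∞ / unreachable)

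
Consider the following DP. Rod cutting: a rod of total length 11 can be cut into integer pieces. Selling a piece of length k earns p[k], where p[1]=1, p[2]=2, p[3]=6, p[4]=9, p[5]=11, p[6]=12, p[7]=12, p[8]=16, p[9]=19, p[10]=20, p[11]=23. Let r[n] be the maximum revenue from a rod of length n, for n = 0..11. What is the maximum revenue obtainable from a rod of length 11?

   n    0    1    2    3    4    5    6    7    8    9   10   11
r[n]    0    1    2    6    9   11   12   15   18   20   22   24

24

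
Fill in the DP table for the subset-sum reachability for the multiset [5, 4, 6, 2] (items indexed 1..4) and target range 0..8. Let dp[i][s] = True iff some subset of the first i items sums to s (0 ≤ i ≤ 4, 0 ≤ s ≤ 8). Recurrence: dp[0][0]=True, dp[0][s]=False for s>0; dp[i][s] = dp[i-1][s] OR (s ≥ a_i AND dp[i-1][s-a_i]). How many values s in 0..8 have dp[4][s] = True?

i\s   0   1   2   3   4   5   6   7   8
  0   T   F   F   F   F   F   F   F   F
  1   T   F   F   F   F   T   F   F   F
  2   T   F   F   F   T   T   F   F   F
  3   T   F   F   F   T   T   T   F   F
  4   T   F   T   F   T   T   T   T   T

7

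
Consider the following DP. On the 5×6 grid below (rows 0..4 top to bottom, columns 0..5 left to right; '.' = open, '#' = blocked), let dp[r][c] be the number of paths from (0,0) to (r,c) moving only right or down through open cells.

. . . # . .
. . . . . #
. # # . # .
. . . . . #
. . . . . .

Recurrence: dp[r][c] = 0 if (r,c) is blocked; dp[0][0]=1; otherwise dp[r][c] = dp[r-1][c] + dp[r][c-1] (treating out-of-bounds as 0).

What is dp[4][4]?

r\c   0   1   2   3   4   5
  0   1   1   1   0   0   0
  1   1   2   3   3   3   0
  2   1   0   0   3   0   0
  3   1   1   1   4   4   0
  4   1   2   3   7  11  11

11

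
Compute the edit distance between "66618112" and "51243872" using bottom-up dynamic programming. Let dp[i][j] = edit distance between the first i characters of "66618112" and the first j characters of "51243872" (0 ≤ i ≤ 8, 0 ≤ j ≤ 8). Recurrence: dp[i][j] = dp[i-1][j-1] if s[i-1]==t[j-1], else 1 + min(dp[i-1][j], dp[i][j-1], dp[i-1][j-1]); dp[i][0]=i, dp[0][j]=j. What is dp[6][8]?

7

   ''  5  1  2  4  3  8  7  2
''  0  1  2  3  4  5  6  7  8
 6  1  1  2  3  4  5  6  7  8
 6  2  2  2  3  4  5  6  7  8
 6  3  3  3  3  4  5  6  7  8
 1  4  4  3  4  4  5  6  7  8
 8  5  5  4  4  5  5  5  6  7
 1  6  6  5  5  5  6  6  6  7
 1  7  7  6  6  6  6  7  7  7
 2  8  8  7  6  7  7  7  8  7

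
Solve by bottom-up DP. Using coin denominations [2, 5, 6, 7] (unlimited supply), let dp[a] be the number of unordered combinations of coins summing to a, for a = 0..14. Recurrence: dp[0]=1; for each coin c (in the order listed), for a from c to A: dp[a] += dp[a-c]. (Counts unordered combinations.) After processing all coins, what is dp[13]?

after  coin     0     1     2     3     4     5     6     7     8     9    10    11    12    13    14
          2     1     0     1     0     1     0     1     0     1     0     1     0     1     0     1
          5     1     0     1     0     1     1     1     1     1     1     2     1     2     1     2
          6     1     0     1     0     1     1     2     1     2     1     3     2     4     2     4
          7     1     0     1     0     1     1     2     2     2     2     3     3     5     4     6

4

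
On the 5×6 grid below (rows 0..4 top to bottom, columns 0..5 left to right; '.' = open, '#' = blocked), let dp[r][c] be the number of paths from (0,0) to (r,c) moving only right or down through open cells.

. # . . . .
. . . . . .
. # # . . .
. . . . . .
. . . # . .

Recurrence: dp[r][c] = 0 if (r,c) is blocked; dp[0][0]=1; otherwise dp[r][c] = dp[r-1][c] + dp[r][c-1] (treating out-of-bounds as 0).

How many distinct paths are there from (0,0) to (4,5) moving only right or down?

11

r\c   0   1   2   3   4   5
  0   1   0   0   0   0   0
  1   1   1   1   1   1   1
  2   1   0   0   1   2   3
  3   1   1   1   2   4   7
  4   1   2   3   0   4  11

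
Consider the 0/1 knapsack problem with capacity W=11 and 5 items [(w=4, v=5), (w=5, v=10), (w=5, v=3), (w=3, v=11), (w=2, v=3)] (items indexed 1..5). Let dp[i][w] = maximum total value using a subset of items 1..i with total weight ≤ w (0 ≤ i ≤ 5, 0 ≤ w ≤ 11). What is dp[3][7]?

10

i\w   0   1   2   3   4   5   6   7   8   9  10  11
  0   0   0   0   0   0   0   0   0   0   0   0   0
  1   0   0   0   0   5   5   5   5   5   5   5   5
  2   0   0   0   0   5  10  10  10  10  15  15  15
  3   0   0   0   0   5  10  10  10  10  15  15  15
  4   0   0   0  11  11  11  11  16  21  21  21  21
  5   0   0   3  11  11  14  14  16  21  21  24  24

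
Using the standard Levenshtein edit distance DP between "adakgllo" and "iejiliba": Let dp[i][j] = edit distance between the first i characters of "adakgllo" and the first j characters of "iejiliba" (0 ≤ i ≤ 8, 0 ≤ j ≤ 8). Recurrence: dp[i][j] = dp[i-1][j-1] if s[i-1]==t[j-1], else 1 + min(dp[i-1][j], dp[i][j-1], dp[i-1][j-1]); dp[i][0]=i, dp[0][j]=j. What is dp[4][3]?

4

   ''  i  e  j  i  l  i  b  a
''  0  1  2  3  4  5  6  7  8
 a  1  1  2  3  4  5  6  7  7
 d  2  2  2  3  4  5  6  7  8
 a  3  3  3  3  4  5  6  7  7
 k  4  4  4  4  4  5  6  7  8
 g  5  5  5  5  5  5  6  7  8
 l  6  6  6  6  6  5  6  7  8
 l  7  7  7  7  7  6  6  7  8
 o  8  8  8  8  8  7  7  7  8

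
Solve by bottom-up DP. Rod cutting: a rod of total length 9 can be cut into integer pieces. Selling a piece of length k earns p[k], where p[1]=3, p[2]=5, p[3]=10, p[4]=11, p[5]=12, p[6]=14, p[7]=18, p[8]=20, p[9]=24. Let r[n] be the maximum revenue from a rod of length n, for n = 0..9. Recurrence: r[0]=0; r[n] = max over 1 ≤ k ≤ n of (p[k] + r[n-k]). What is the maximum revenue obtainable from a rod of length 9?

30

   n    0    1    2    3    4    5    6    7    8    9
r[n]    0    3    6   10   13   16   20   23   26   30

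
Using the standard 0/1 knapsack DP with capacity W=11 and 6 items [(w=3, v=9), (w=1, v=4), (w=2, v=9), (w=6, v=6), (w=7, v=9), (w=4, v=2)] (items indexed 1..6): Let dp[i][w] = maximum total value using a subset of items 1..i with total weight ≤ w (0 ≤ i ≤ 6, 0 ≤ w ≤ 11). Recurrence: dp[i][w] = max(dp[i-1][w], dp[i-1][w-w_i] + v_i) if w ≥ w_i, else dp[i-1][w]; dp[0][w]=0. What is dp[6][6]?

22

i\w   0   1   2   3   4   5   6   7   8   9  10  11
  0   0   0   0   0   0   0   0   0   0   0   0   0
  1   0   0   0   9   9   9   9   9   9   9   9   9
  2   0   4   4   9  13  13  13  13  13  13  13  13
  3   0   4   9  13  13  18  22  22  22  22  22  22
  4   0   4   9  13  13  18  22  22  22  22  22  24
  5   0   4   9  13  13  18  22  22  22  22  22  24
  6   0   4   9  13  13  18  22  22  22  22  24  24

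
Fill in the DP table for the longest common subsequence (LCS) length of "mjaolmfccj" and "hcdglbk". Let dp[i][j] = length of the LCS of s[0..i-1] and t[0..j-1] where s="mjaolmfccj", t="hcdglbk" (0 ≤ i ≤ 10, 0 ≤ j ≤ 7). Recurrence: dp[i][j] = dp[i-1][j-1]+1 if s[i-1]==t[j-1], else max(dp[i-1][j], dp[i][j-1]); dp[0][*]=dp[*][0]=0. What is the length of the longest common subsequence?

   ''  h  c  d  g  l  b  k
''  0  0  0  0  0  0  0  0
 m  0  0  0  0  0  0  0  0
 j  0  0  0  0  0  0  0  0
 a  0  0  0  0  0  0  0  0
 o  0  0  0  0  0  0  0  0
 l  0  0  0  0  0  1  1  1
 m  0  0  0  0  0  1  1  1
 f  0  0  0  0  0  1  1  1
 c  0  0  1  1  1  1  1  1
 c  0  0  1  1  1  1  1  1
 j  0  0  1  1  1  1  1  1

1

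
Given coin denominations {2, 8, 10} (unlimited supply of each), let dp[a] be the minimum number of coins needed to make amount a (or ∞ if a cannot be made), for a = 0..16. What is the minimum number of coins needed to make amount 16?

2

 a  0  1  2  3  4  5  6  7  8  9 10 11 12 13 14 15 16
dp  0  -  1  -  2  -  3  -  1  -  1  -  2  -  3  -  2
(- denotes ∞ / unreachable)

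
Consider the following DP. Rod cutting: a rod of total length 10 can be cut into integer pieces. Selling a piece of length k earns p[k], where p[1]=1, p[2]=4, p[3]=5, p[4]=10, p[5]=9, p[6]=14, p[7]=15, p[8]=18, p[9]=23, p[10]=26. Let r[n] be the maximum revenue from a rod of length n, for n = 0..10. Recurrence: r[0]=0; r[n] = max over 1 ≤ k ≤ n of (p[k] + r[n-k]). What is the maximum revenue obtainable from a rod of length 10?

26

   n    0    1    2    3    4    5    6    7    8    9   10
r[n]    0    1    4    5   10   11   14   15   20   23   26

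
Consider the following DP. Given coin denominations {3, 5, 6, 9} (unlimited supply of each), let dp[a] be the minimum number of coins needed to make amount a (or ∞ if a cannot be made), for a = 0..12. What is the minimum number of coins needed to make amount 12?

 a  0  1  2  3  4  5  6  7  8  9 10 11 12
dp  0  -  -  1  -  1  1  -  2  1  2  2  2
(- denotes ∞ / unreachable)

2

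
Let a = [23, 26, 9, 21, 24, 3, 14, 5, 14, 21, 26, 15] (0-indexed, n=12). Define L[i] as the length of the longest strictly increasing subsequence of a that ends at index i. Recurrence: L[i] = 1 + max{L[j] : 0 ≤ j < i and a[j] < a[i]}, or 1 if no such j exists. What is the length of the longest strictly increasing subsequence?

   i    0    1    2    3    4    5    6    7    8    9   10   11
a[i]   23   26    9   21   24    3   14    5   14   21   26   15
L[i]    1    2    1    2    3    1    2    2    3    4    5    4

5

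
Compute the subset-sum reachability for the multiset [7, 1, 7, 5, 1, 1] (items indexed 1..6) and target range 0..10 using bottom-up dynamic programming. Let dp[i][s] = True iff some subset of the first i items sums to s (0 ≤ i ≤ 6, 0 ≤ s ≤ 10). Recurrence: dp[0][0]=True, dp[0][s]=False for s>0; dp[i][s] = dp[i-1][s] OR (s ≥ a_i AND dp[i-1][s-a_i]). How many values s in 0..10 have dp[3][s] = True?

4

i\s   0   1   2   3   4   5   6   7   8   9  10
  0   T   F   F   F   F   F   F   F   F   F   F
  1   T   F   F   F   F   F   F   T   F   F   F
  2   T   T   F   F   F   F   F   T   T   F   F
  3   T   T   F   F   F   F   F   T   T   F   F
  4   T   T   F   F   F   T   T   T   T   F   F
  5   T   T   T   F   F   T   T   T   T   T   F
  6   T   T   T   T   F   T   T   T   T   T   T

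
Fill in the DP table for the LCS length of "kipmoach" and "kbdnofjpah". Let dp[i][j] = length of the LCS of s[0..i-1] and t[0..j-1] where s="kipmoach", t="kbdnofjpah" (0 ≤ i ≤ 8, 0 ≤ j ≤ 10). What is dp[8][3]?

1

   ''  k  b  d  n  o  f  j  p  a  h
''  0  0  0  0  0  0  0  0  0  0  0
 k  0  1  1  1  1  1  1  1  1  1  1
 i  0  1  1  1  1  1  1  1  1  1  1
 p  0  1  1  1  1  1  1  1  2  2  2
 m  0  1  1  1  1  1  1  1  2  2  2
 o  0  1  1  1  1  2  2  2  2  2  2
 a  0  1  1  1  1  2  2  2  2  3  3
 c  0  1  1  1  1  2  2  2  2  3  3
 h  0  1  1  1  1  2  2  2  2  3  4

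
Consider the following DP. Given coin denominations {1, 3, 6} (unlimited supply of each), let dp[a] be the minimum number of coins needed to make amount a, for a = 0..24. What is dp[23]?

6

 a  0  1  2  3  4  5  6  7  8  9 10 11 12 13 14 15 16 17 18 19 20 21 22 23 24
dp  0  1  2  1  2  3  1  2  3  2  3  4  2  3  4  3  4  5  3  4  5  4  5  6  4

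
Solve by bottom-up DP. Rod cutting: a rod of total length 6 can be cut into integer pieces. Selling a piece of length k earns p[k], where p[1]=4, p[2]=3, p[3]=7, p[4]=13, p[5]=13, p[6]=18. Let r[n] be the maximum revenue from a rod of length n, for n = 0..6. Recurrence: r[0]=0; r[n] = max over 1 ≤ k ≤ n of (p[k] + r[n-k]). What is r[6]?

24

   n    0    1    2    3    4    5    6
r[n]    0    4    8   12   16   20   24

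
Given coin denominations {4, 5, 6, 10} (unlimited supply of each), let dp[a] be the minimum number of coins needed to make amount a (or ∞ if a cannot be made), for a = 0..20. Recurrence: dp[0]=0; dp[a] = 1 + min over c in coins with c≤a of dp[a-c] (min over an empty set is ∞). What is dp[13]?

3

 a  0  1  2  3  4  5  6  7  8  9 10 11 12 13 14 15 16 17 18 19 20
dp  0  -  -  -  1  1  1  -  2  2  1  2  2  3  2  2  2  3  3  3  2
(- denotes ∞ / unreachable)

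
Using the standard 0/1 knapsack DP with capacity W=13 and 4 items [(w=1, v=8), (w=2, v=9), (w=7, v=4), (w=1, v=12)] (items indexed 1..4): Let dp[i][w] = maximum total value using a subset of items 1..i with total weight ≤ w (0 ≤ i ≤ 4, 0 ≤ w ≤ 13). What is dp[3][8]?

17

i\w   0   1   2   3   4   5   6   7   8   9  10  11  12  13
  0   0   0   0   0   0   0   0   0   0   0   0   0   0   0
  1   0   8   8   8   8   8   8   8   8   8   8   8   8   8
  2   0   8   9  17  17  17  17  17  17  17  17  17  17  17
  3   0   8   9  17  17  17  17  17  17  17  21  21  21  21
  4   0  12  20  21  29  29  29  29  29  29  29  33  33  33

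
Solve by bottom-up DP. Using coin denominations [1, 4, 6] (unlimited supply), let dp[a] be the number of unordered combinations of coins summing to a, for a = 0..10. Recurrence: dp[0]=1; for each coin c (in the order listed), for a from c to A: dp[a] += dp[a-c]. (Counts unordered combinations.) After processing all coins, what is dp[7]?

3

after  coin     0     1     2     3     4     5     6     7     8     9    10
          1     1     1     1     1     1     1     1     1     1     1     1
          4     1     1     1     1     2     2     2     2     3     3     3
          6     1     1     1     1     2     2     3     3     4     4     5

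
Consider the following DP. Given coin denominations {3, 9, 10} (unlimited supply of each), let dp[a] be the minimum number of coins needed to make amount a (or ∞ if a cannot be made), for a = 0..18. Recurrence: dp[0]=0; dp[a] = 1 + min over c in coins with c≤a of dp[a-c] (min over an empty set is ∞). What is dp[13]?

 a  0  1  2  3  4  5  6  7  8  9 10 11 12 13 14 15 16 17 18
dp  0  -  -  1  -  -  2  -  -  1  1  -  2  2  -  3  3  -  2
(- denotes ∞ / unreachable)

2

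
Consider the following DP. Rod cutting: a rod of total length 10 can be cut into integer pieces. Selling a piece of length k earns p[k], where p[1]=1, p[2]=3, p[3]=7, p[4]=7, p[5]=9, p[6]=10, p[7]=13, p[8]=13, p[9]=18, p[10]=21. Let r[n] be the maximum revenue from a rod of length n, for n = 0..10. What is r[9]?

21

   n    0    1    2    3    4    5    6    7    8    9   10
r[n]    0    1    3    7    8   10   14   15   17   21   22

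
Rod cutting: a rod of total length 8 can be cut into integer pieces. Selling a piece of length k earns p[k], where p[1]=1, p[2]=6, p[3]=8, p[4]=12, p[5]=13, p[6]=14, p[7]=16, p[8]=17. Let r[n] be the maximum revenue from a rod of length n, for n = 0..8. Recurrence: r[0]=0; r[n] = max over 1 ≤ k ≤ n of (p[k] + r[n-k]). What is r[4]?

12

   n    0    1    2    3    4    5    6    7    8
r[n]    0    1    6    8   12   14   18   20   24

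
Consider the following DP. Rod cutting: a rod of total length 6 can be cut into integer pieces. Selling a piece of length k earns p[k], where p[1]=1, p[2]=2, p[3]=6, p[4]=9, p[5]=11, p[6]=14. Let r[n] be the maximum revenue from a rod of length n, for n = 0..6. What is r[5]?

   n    0    1    2    3    4    5    6
r[n]    0    1    2    6    9   11   14

11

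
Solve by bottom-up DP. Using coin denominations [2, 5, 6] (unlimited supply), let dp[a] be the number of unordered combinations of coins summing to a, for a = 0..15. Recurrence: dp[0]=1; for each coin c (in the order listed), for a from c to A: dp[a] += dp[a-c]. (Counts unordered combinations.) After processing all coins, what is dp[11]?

2

after  coin     0     1     2     3     4     5     6     7     8     9    10    11    12    13    14    15
          2     1     0     1     0     1     0     1     0     1     0     1     0     1     0     1     0
          5     1     0     1     0     1     1     1     1     1     1     2     1     2     1     2     2
          6     1     0     1     0     1     1     2     1     2     1     3     2     4     2     4     3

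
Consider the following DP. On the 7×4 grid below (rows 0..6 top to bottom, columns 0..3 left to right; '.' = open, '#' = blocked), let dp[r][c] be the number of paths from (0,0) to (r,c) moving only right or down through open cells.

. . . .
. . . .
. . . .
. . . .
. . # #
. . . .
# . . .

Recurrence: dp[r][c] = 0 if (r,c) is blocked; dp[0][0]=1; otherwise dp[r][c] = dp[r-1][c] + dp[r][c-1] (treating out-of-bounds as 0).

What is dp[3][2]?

r\c   0   1   2   3
  0   1   1   1   1
  1   1   2   3   4
  2   1   3   6  10
  3   1   4  10  20
  4   1   5   0   0
  5   1   6   6   6
  6   0   6  12  18

10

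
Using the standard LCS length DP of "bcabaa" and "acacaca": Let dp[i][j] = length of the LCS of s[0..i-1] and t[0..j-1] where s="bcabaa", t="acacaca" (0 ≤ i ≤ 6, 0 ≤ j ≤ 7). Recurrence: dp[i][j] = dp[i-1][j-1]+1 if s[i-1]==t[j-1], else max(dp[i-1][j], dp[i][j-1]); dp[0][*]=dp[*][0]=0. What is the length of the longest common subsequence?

   ''  a  c  a  c  a  c  a
''  0  0  0  0  0  0  0  0
 b  0  0  0  0  0  0  0  0
 c  0  0  1  1  1  1  1  1
 a  0  1  1  2  2  2  2  2
 b  0  1  1  2  2  2  2  2
 a  0  1  1  2  2  3  3  3
 a  0  1  1  2  2  3  3  4

4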